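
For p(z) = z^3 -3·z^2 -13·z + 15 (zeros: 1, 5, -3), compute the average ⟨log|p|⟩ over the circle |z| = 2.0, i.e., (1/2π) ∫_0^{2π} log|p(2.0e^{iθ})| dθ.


Zeros: -3, 1, 5; r = 2.0.
Inside |z| < r: 1. Outside (|z| ≥ r): -3, 5.
p(0) = 15, so log|p(0)| = log(15) = 2.7081.
Apply Jensen: I(r) = log|p(0)| + Σ_k log(r/|z_k|), summed over zeros inside |z| < r.
  log(r/|z_k|) for z_k = 1: log(2.0/1) = 0.6931
  Outside zeros (-3, 5) contribute nothing to the Jensen sum.
Sum over inside zeros: 0.6931.
I(r) = log|p(0)| + (inside sum) = 2.7081 + 0.6931 = 3.4012.
Note: since some zeros are outside |z| ≤ r, the simplified n·log(r) form does NOT apply — only the inside zeros contribute.

I(r) ≈ 3.4012.


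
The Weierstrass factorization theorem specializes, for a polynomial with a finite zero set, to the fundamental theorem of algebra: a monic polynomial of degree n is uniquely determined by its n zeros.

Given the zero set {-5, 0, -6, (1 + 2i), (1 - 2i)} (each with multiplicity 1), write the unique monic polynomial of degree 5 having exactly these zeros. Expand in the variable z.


The polynomial is p(z) = ∏_{α ∈ S} (z − α), where S = {-5, 0, -6, (1 + 2i), (1 - 2i)}.
Expanding the product yields: p(z) = z^5 + 9·z^4 + 13·z^3 -5·z^2 + 150·z.
Note conjugate pairs combine to real quadratics: (z − (1+2i))(z − (1−2i)) = z² − 2z + 5.
The resulting polynomial has degree 5 and real coefficients as required.

p(z) = z^5 + 9·z^4 + 13·z^3 -5·z^2 + 150·z.


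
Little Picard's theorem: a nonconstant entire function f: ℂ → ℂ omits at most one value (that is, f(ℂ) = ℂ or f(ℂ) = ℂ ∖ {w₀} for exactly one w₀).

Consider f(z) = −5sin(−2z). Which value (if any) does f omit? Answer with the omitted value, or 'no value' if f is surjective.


Little Picard bounds the complement of f(ℂ) to at most one point.
sin is entire and surjective onto ℂ: for every w ∈ ℂ, sin(ζ) = w has a solution ζ ∈ ℂ (e.g., via the complex inverse arcsin). With ζ = −2z this gives z = ζ/(-2). Then -5·sin(−2z) takes every value in -5·ℂ = ℂ, and adding 0 is a bijection of ℂ. So f is surjective and omits no value. (Note: only on the real line is sin bounded by [−1, 1].)

Omitted value: no value.


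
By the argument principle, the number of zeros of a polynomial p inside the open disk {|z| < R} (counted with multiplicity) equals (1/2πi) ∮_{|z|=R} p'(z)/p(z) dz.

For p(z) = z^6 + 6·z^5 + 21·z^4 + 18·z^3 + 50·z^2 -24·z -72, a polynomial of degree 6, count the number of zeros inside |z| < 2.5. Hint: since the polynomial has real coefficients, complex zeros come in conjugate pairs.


The zeros of p are: -1, (-3 + 3i), (-3 - 3i), (0 + 2i), (0 - 2i), 1.
Their magnitudes are: 1, 4.243, 4.243, 2, 2, 1.
Zeros with |z| < R = 2.5: -1, (0 + 2i), (0 - 2i), 1.
Count = 4.
By the argument principle, (1/2πi) ∮_{|z|=R} p'(z)/p(z) dz equals exactly this count.

Number of zeros inside |z| < 2.5: 4.


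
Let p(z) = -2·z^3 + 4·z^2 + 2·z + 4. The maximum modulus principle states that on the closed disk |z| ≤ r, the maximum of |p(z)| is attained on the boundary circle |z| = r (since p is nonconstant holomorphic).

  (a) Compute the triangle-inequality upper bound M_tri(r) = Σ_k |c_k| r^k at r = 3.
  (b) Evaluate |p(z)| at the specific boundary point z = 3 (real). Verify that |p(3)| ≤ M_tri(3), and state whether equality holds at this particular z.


Coefficients: c_0 = 4, c_1 = 2, c_2 = 4, c_3 = -2. Radius r = 3.
Part (a). Triangle bound: M_tri(r) = Σ_k |c_k| r^k
  = |4|·3^0 + |2|·3^1 + |4|·3^2 + |-2|·3^3
  = 4 + 6 + 36 + 54 = 100.
This bounds M(r) := max_{|z|=r} |p(z)| from above; equality holds iff all terms c_k z^k can be made to align in phase at a single z on |z|=r.
Part (b). At z = 3 (real, on the circle |z| = r):
  p(3) = (4)·3^0 + (2)·3^1 + (4)·3^2 + (-2)·3^3 = -8.
  |p(3)| = 8.
Check: |p(3)| = 8 ≤ 100 = M_tri(3). ✓ Equality does not hold at z = 3 (the coefficients have mixed signs, so the terms do not all align in phase there).

M_tri(3) = 100; |p(3)| = 8; equality at z=3: no.


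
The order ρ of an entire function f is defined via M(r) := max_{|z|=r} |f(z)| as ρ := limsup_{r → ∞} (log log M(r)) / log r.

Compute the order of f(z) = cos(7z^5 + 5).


Write cos(w) = (e^{iw} ± e^{−iw})/(2 or 2i), so |cos(w)| ≤ e^{|w|}. With w = 7z^5 + 5, |w| ≤ 7r^5 + 5 on |z|=r, giving M(r) ≤ e^{7r^5 + 5} and ρ ≤ 5. For the lower bound, choose z on |z|=r with 7z^5 purely imaginary of modulus 7r^5; then |cos(7z^5 + 5)| grows like e^{7r^5}/2, so ρ ≥ 5. Hence ρ = 5.
Therefore ρ = 5.

Order ρ = 5.


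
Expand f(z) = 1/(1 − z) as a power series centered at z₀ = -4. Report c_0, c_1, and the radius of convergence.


Let w = z − z₀, so z = z₀ + w.
Then 1 − z = 1 − (z₀ + w) = (1 − z₀) − w = 5 − w.
f(z) = 1/(5 − w) = (1/(5)) · 1/(1 − w/(5)) = Σ_{n≥0} w^n / (5)^(n+1).
So c_n = 1/(5)^(n+1):
  c_0 = 1/(5)^1 = 1/5.
  c_1 = 1/(5)^2 = 1/25.
The series is valid for |w/d| < 1, i.e. |z − z₀| < |d|.
Radius of convergence: R = |1 − z₀| = |5| = 5 (distance from z₀ to the singularity z = 1).

c_0 = 1/5, c_1 = 1/25; R = 5.


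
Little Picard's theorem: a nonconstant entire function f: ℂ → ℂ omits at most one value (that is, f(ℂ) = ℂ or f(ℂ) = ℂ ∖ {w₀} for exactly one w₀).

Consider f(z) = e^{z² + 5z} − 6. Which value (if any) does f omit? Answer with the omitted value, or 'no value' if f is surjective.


Little Picard bounds the complement of f(ℂ) to at most one point.
The exponent g(z) = z² + 5z is a nonconstant polynomial, hence surjective onto ℂ. So e^{g(z)} takes every value in {e^w : w ∈ ℂ} = ℂ ∖ {0}. Adding -6 shifts the range to ℂ ∖ {-6}. f omits exactly -6.

Omitted value: -6.


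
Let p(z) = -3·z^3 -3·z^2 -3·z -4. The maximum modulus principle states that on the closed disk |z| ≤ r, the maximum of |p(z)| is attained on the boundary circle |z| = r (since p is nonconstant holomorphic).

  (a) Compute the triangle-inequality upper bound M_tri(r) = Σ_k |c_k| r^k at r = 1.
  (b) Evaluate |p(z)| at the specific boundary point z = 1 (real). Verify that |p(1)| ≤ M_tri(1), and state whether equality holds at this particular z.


Coefficients: c_0 = -4, c_1 = -3, c_2 = -3, c_3 = -3. Radius r = 1.
Part (a). Triangle bound: M_tri(r) = Σ_k |c_k| r^k
  = |-4|·1^0 + |-3|·1^1 + |-3|·1^2 + |-3|·1^3
  = 4 + 3 + 3 + 3 = 13.
This bounds M(r) := max_{|z|=r} |p(z)| from above; equality holds iff all terms c_k z^k can be made to align in phase at a single z on |z|=r.
Part (b). At z = 1 (real, on the circle |z| = r):
  p(1) = (-4)·1^0 + (-3)·1^1 + (-3)·1^2 + (-3)·1^3 = -13.
  |p(1)| = 13.
Since all nonzero coefficients share the same sign, |p(1)| = 13 = M_tri(1); the triangle bound is attained at z = 1, so in fact M(r) = 13.

M_tri(1) = 13; |p(1)| = 13; equality at z=1: yes.


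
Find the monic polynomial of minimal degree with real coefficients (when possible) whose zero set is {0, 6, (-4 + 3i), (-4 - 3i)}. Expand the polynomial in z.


The polynomial is p(z) = ∏_{α ∈ S} (z − α), where S = {0, 6, (-4 + 3i), (-4 - 3i)}.
Expanding the product yields: p(z) = z^4 + 2·z^3 -23·z^2 -150·z.
Note conjugate pairs combine to real quadratics: (z − (-4+3i))(z − (-4−3i)) = z² + 8z + 25.
The resulting polynomial has degree 4 and real coefficients as required.

p(z) = z^4 + 2·z^3 -23·z^2 -150·z.


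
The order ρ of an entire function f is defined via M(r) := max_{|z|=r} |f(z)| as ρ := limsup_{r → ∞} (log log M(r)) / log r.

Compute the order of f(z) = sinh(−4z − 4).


sinh(w) is a linear combination of e^{iw} and e^{−iw} (or e^w, e^{−w} in the hyperbolic case), so |sinh(w)| ≤ e^{|w|}. With w = −4z − 4, |w| ≤ 4|z| + 4 = 4r + 4 on |z| = r, giving M(r) ≤ e^{4r + 4}, so ρ ≤ 1. On a suitable ray (z = it for sin/cos; z = t for sinh/cosh, t real → ∞), |sinh(−4z − 4)| grows like e^{4|t|}/2, so ρ ≥ 1. Hence ρ = 1.
Therefore ρ = 1.

Order ρ = 1.


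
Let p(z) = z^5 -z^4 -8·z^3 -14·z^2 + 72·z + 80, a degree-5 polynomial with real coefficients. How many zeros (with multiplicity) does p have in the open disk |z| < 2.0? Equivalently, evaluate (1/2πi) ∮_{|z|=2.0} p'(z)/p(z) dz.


The zeros of p are: (-2 + 2i), (-2 - 2i), -1, (3 + 1i), (3 - 1i).
Their magnitudes are: 2.828, 2.828, 1, 3.162, 3.162.
Zeros with |z| < R = 2.0: -1.
Count = 1.
By the argument principle, (1/2πi) ∮_{|z|=R} p'(z)/p(z) dz equals exactly this count.

Number of zeros inside |z| < 2.0: 1.


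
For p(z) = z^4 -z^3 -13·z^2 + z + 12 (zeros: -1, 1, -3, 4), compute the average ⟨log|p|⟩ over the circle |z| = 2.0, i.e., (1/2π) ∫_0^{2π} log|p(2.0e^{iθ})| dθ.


Zeros: -3, -1, 1, 4; r = 2.0.
Inside |z| < r: -1, 1. Outside (|z| ≥ r): -3, 4.
p(0) = 12, so log|p(0)| = log(12) = 2.4849.
Apply Jensen: I(r) = log|p(0)| + Σ_k log(r/|z_k|), summed over zeros inside |z| < r.
  log(r/|z_k|) for z_k = -1: log(2.0/1) = 0.6931
  log(r/|z_k|) for z_k = 1: log(2.0/1) = 0.6931
  Outside zeros (-3, 4) contribute nothing to the Jensen sum.
Sum over inside zeros: 1.3863.
I(r) = log|p(0)| + (inside sum) = 2.4849 + 1.3863 = 3.8712.
Note: since some zeros are outside |z| ≤ r, the simplified n·log(r) form does NOT apply — only the inside zeros contribute.

I(r) ≈ 3.8712.


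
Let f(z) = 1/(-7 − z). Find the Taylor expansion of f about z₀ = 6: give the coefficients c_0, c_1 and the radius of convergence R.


Let w = z − z₀, so z = z₀ + w.
Then -7 − z = -7 − (z₀ + w) = (-7 − z₀) − w = -13 − w.
f(z) = 1/(-13 − w) = (1/(-13)) · 1/(1 − w/(-13)) = Σ_{n≥0} w^n / (-13)^(n+1).
So c_n = 1/(-13)^(n+1):
  c_0 = 1/(-13)^1 = -1/13.
  c_1 = 1/(-13)^2 = 1/169.
The series is valid for |w/d| < 1, i.e. |z − z₀| < |d|.
Radius of convergence: R = |-7 − z₀| = |-13| = 13 (distance from z₀ to the singularity z = -7).

c_0 = -1/13, c_1 = 1/169; R = 13.


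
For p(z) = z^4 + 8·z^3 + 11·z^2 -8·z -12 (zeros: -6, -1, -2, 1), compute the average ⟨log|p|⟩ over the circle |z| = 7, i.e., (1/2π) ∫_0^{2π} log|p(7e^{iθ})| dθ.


Zeros: -6, -2, -1, 1; r = 7.
Inside |z| < r: -6, -2, -1, 1. Outside (|z| ≥ r): ∅.
p(0) = -12, so log|p(0)| = log(12) = 2.4849.
Apply Jensen: I(r) = log|p(0)| + Σ_k log(r/|z_k|), summed over zeros inside |z| < r.
  log(r/|z_k|) for z_k = -6: log(7/6) = 0.1542
  log(r/|z_k|) for z_k = -1: log(7/1) = 1.9459
  log(r/|z_k|) for z_k = -2: log(7/2) = 1.2528
  log(r/|z_k|) for z_k = 1: log(7/1) = 1.9459
Sum over inside zeros: 5.2987.
I(r) = log|p(0)| + (inside sum) = 2.4849 + 5.2987 = 7.7836.
Closed form (all zeros inside, monic): I(r) = n·log(r) = 4·log(7) = 7.7836. ✓

I(r) ≈ 7.7836.


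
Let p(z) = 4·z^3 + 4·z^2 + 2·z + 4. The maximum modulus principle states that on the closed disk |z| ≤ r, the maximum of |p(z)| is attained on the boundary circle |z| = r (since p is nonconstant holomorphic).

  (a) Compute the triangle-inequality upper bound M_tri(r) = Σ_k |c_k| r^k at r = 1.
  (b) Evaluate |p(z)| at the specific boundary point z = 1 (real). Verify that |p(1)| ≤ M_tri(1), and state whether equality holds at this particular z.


Coefficients: c_0 = 4, c_1 = 2, c_2 = 4, c_3 = 4. Radius r = 1.
Part (a). Triangle bound: M_tri(r) = Σ_k |c_k| r^k
  = |4|·1^0 + |2|·1^1 + |4|·1^2 + |4|·1^3
  = 4 + 2 + 4 + 4 = 14.
This bounds M(r) := max_{|z|=r} |p(z)| from above; equality holds iff all terms c_k z^k can be made to align in phase at a single z on |z|=r.
Part (b). At z = 1 (real, on the circle |z| = r):
  p(1) = (4)·1^0 + (2)·1^1 + (4)·1^2 + (4)·1^3 = 14.
  |p(1)| = 14.
Since all nonzero coefficients share the same sign, |p(1)| = 14 = M_tri(1); the triangle bound is attained at z = 1, so in fact M(r) = 14.

M_tri(1) = 14; |p(1)| = 14; equality at z=1: yes.


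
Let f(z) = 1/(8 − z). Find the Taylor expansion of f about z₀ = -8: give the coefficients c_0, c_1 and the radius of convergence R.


Let w = z − z₀, so z = z₀ + w.
Then 8 − z = 8 − (z₀ + w) = (8 − z₀) − w = 16 − w.
f(z) = 1/(16 − w) = (1/(16)) · 1/(1 − w/(16)) = Σ_{n≥0} w^n / (16)^(n+1).
So c_n = 1/(16)^(n+1):
  c_0 = 1/(16)^1 = 1/16.
  c_1 = 1/(16)^2 = 1/256.
The series is valid for |w/d| < 1, i.e. |z − z₀| < |d|.
Radius of convergence: R = |8 − z₀| = |16| = 16 (distance from z₀ to the singularity z = 8).

c_0 = 1/16, c_1 = 1/256; R = 16.


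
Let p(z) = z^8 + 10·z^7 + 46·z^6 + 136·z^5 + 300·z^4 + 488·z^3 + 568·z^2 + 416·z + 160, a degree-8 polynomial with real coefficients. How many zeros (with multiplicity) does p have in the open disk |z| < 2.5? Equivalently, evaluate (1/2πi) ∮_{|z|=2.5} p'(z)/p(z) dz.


The zeros of p are: (0 + 2i), (0 - 2i), (-3 + 1i), (-3 - 1i), (-1 + 1i), (-1 - 1i), (-1 + 1i), (-1 - 1i).
Their magnitudes are: 2, 2, 3.162, 3.162, 1.414, 1.414, 1.414, 1.414.
Zeros with |z| < R = 2.5: (0 + 2i), (0 - 2i), (-1 + 1i), (-1 - 1i), (-1 + 1i), (-1 - 1i).
Count = 6.
By the argument principle, (1/2πi) ∮_{|z|=R} p'(z)/p(z) dz equals exactly this count.

Number of zeros inside |z| < 2.5: 6.


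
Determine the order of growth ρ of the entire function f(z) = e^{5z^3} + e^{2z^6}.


Each summand is entire of order 3 and 6 respectively (as in the single-exponential case). The order of a sum is at most the max of the orders, so ρ ≤ 6. For the lower bound: on |z|=r choose arg z so that 2z^6 is real positive; then |e^{2z^6}| = e^{2r^6} while |e^{5z^3}| ≤ e^{5r^3} = o(e^{2r^6}). So |f| ≥ e^{2r^6}(1 − o(1)) and ρ ≥ 6. Hence ρ = max(3, 6) = 6.
Therefore ρ = 6.

Order ρ = 6.


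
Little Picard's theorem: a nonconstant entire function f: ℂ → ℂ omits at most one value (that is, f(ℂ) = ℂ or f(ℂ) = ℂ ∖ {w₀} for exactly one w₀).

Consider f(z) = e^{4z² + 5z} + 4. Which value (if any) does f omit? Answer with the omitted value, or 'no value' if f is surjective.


Little Picard bounds the complement of f(ℂ) to at most one point.
The exponent g(z) = 4z² + 5z is a nonconstant polynomial, hence surjective onto ℂ. So e^{g(z)} takes every value in {e^w : w ∈ ℂ} = ℂ ∖ {0}. Adding 4 shifts the range to ℂ ∖ {4}. f omits exactly 4.

Omitted value: 4.


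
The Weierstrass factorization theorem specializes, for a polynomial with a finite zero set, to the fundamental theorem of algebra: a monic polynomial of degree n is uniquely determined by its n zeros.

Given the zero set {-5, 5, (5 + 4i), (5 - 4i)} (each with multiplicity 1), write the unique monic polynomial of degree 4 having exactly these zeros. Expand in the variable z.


The polynomial is p(z) = ∏_{α ∈ S} (z − α), where S = {-5, 5, (5 + 4i), (5 - 4i)}.
Expanding the product yields: p(z) = z^4 -10·z^3 + 16·z^2 + 250·z -1025.
Note conjugate pairs combine to real quadratics: (z − (5+4i))(z − (5−4i)) = z² − 10z + 41.
The resulting polynomial has degree 4 and real coefficients as required.

p(z) = z^4 -10·z^3 + 16·z^2 + 250·z -1025.


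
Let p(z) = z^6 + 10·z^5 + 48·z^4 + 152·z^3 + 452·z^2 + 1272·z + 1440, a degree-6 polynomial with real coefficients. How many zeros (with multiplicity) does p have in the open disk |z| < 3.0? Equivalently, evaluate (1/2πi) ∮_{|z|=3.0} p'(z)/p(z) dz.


The zeros of p are: -2, -4, (1 + 3i), (1 - 3i), (-3 + 3i), (-3 - 3i).
Their magnitudes are: 2, 4, 3.162, 3.162, 4.243, 4.243.
Zeros with |z| < R = 3.0: -2.
Count = 1.
By the argument principle, (1/2πi) ∮_{|z|=R} p'(z)/p(z) dz equals exactly this count.

Number of zeros inside |z| < 3.0: 1.


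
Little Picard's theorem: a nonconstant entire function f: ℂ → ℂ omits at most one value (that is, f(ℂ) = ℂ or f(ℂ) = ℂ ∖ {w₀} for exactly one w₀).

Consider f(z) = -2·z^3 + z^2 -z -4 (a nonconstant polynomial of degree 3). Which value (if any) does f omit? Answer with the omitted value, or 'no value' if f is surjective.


Little Picard bounds the complement of f(ℂ) to at most one point.
For every w ∈ ℂ, the equation p(z) − w = 0 is a nonconstant polynomial in z and hence has at least one root by the fundamental theorem of algebra. So p is surjective onto ℂ, omitting no value.

Omitted value: no value.


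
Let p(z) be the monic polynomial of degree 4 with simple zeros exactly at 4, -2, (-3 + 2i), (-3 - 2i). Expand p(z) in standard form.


The polynomial is p(z) = ∏_{α ∈ S} (z − α), where S = {4, -2, (-3 + 2i), (-3 - 2i)}.
Expanding the product yields: p(z) = z^4 + 4·z^3 -7·z^2 -74·z -104.
Note conjugate pairs combine to real quadratics: (z − (-3+2i))(z − (-3−2i)) = z² + 6z + 13.
The resulting polynomial has degree 4 and real coefficients as required.

p(z) = z^4 + 4·z^3 -7·z^2 -74·z -104.


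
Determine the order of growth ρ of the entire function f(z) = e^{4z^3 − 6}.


|e^{4z^3 − 6}| = e^{Re(4·z^3) + -6} ≤ e^{4|z|^3 + -6} = e^{4r^3 + -6} on |z| = r, so ρ ≤ 3. Choosing z on |z|=r so that 4·z^3 is real positive (always possible by picking arg z appropriately) gives |f(z)| = e^{4r^3 + -6}, matching the bound. The additive constant -6 does not affect log log M(r) ~ 3·log r. Hence ρ = 3.
Therefore ρ = 3.

Order ρ = 3.


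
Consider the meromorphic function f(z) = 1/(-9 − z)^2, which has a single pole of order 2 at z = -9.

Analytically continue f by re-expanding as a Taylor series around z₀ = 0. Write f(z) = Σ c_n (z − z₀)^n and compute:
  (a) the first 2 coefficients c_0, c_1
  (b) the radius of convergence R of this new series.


Let w = z − z₀, so z = z₀ + w.
Then -9 − z = -9 − (z₀ + w) = (-9 − z₀) − w = -9 − w.
f(z) = 1/(-9 − w)^2 = (1/(-9)^2) · (1 − w/(-9))^{−2}.
By the binomial series (1−u)^{−2} = Σ_{n≥0} C(n+1, 1) u^n for |u|<1, with u = w/(-9):
  c_n = C(n+1, 1) / (-9)^(n+2).
  c_0 = 1/(-9)^2 = 1/81.
  c_1 = 2/(-9)^3 = -2/729.
The series is valid for |w/d| < 1, i.e. |z − z₀| < |d|.
Radius of convergence: R = |-9 − z₀| = |-9| = 9 (distance from z₀ to the singularity z = -9).

c_0 = 1/81, c_1 = -2/729; R = 9.


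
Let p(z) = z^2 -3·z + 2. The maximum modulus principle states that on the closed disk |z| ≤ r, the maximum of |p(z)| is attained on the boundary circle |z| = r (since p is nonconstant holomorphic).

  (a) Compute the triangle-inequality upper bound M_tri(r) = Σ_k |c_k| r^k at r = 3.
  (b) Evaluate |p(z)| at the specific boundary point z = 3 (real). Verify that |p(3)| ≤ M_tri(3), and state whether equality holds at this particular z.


Coefficients: c_0 = 2, c_1 = -3, c_2 = 1. Radius r = 3.
Part (a). Triangle bound: M_tri(r) = Σ_k |c_k| r^k
  = |2|·3^0 + |-3|·3^1 + |1|·3^2
  = 2 + 9 + 9 = 20.
This bounds M(r) := max_{|z|=r} |p(z)| from above; equality holds iff all terms c_k z^k can be made to align in phase at a single z on |z|=r.
Part (b). At z = 3 (real, on the circle |z| = r):
  p(3) = (2)·3^0 + (-3)·3^1 + (1)·3^2 = 2.
  |p(3)| = 2.
Check: |p(3)| = 2 ≤ 20 = M_tri(3). ✓ Equality does not hold at z = 3 (the coefficients have mixed signs, so the terms do not all align in phase there).

M_tri(3) = 20; |p(3)| = 2; equality at z=3: no.


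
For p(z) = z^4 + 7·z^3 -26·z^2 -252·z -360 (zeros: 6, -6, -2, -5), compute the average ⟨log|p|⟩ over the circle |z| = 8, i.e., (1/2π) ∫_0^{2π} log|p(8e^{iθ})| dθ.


Zeros: -6, -5, -2, 6; r = 8.
Inside |z| < r: -6, -5, -2, 6. Outside (|z| ≥ r): ∅.
p(0) = -360, so log|p(0)| = log(360) = 5.8861.
Apply Jensen: I(r) = log|p(0)| + Σ_k log(r/|z_k|), summed over zeros inside |z| < r.
  log(r/|z_k|) for z_k = 6: log(8/6) = 0.2877
  log(r/|z_k|) for z_k = -6: log(8/6) = 0.2877
  log(r/|z_k|) for z_k = -2: log(8/2) = 1.3863
  log(r/|z_k|) for z_k = -5: log(8/5) = 0.4700
Sum over inside zeros: 2.4317.
I(r) = log|p(0)| + (inside sum) = 5.8861 + 2.4317 = 8.3178.
Closed form (all zeros inside, monic): I(r) = n·log(r) = 4·log(8) = 8.3178. ✓

I(r) ≈ 8.3178.


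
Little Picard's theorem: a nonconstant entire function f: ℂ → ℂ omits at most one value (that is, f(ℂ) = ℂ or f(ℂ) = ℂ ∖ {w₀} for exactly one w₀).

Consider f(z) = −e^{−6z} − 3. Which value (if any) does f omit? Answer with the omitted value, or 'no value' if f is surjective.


Little Picard bounds the complement of f(ℂ) to at most one point.
e^{−6z} is never zero on ℂ, so -1·e^{−6z} takes every value in ℂ ∖ {0}. Adding -3 shifts the range to ℂ ∖ {-3}. Thus f omits exactly the value -3.

Omitted value: -3.


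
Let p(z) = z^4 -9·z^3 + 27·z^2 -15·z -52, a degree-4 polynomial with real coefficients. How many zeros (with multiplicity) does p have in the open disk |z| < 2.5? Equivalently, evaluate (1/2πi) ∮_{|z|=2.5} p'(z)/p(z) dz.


The zeros of p are: -1, 4, (3 + 2i), (3 - 2i).
Their magnitudes are: 1, 4, 3.606, 3.606.
Zeros with |z| < R = 2.5: -1.
Count = 1.
By the argument principle, (1/2πi) ∮_{|z|=R} p'(z)/p(z) dz equals exactly this count.

Number of zeros inside |z| < 2.5: 1.


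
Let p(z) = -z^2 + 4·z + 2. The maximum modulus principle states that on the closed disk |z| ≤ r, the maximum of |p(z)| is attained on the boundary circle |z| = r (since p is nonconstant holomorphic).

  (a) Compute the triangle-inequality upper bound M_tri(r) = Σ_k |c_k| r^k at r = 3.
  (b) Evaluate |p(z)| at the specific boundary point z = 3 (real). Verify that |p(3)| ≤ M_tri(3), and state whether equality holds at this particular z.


Coefficients: c_0 = 2, c_1 = 4, c_2 = -1. Radius r = 3.
Part (a). Triangle bound: M_tri(r) = Σ_k |c_k| r^k
  = |2|·3^0 + |4|·3^1 + |-1|·3^2
  = 2 + 12 + 9 = 23.
This bounds M(r) := max_{|z|=r} |p(z)| from above; equality holds iff all terms c_k z^k can be made to align in phase at a single z on |z|=r.
Part (b). At z = 3 (real, on the circle |z| = r):
  p(3) = (2)·3^0 + (4)·3^1 + (-1)·3^2 = 5.
  |p(3)| = 5.
Check: |p(3)| = 5 ≤ 23 = M_tri(3). ✓ Equality does not hold at z = 3 (the coefficients have mixed signs, so the terms do not all align in phase there).

M_tri(3) = 23; |p(3)| = 5; equality at z=3: no.


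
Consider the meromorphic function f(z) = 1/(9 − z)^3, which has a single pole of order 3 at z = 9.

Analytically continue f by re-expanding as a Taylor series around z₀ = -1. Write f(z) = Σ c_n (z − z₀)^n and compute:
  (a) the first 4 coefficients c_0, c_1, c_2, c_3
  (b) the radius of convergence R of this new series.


Let w = z − z₀, so z = z₀ + w.
Then 9 − z = 9 − (z₀ + w) = (9 − z₀) − w = 10 − w.
f(z) = 1/(10 − w)^3 = (1/(10)^3) · (1 − w/(10))^{−3}.
By the binomial series (1−u)^{−3} = Σ_{n≥0} C(n+2, 2) u^n for |u|<1, with u = w/(10):
  c_n = C(n+2, 2) / (10)^(n+3).
  c_0 = 1/(10)^3 = 1/1000.
  c_1 = 3/(10)^4 = 3/10000.
  c_2 = 6/(10)^5 = 3/50000.
  c_3 = 10/(10)^6 = 1/100000.
The series is valid for |w/d| < 1, i.e. |z − z₀| < |d|.
Radius of convergence: R = |9 − z₀| = |10| = 10 (distance from z₀ to the singularity z = 9).

c_0 = 1/1000, c_1 = 3/10000, c_2 = 3/50000, c_3 = 1/100000; R = 10.


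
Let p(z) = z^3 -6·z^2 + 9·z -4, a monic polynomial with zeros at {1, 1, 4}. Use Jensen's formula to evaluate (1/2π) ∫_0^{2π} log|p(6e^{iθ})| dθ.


Zeros: 1, 1, 4; r = 6.
Inside |z| < r: 1, 1, 4. Outside (|z| ≥ r): ∅.
p(0) = -4, so log|p(0)| = log(4) = 1.3863.
Apply Jensen: I(r) = log|p(0)| + Σ_k log(r/|z_k|), summed over zeros inside |z| < r.
  log(r/|z_k|) for z_k = 1: log(6/1) = 1.7918
  log(r/|z_k|) for z_k = 1: log(6/1) = 1.7918
  log(r/|z_k|) for z_k = 4: log(6/4) = 0.4055
Sum over inside zeros: 3.9890.
I(r) = log|p(0)| + (inside sum) = 1.3863 + 3.9890 = 5.3753.
Closed form (all zeros inside, monic): I(r) = n·log(r) = 3·log(6) = 5.3753. ✓

I(r) ≈ 5.3753.


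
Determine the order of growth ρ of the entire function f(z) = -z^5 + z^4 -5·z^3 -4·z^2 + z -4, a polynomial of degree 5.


|f(z)| ≤ Σ|c_k|·r^k = O(r^5) as r → ∞. Polynomial growth is O(e^{r^ε}) for every ε > 0 (since r^5/e^{r^ε} → 0), so ρ ≤ ε for all ε > 0, i.e. ρ = 0. Every nonconstant polynomial has order 0.
Therefore ρ = 0.

Order ρ = 0.


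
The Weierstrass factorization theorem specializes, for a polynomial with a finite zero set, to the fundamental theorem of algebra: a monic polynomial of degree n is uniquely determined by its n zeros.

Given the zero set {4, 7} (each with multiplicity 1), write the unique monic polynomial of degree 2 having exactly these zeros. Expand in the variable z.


The polynomial is p(z) = ∏_{α ∈ S} (z − α), where S = {4, 7}.
Expanding the product yields: p(z) = z^2 -11·z + 28.
The resulting polynomial has degree 2 and real coefficients as required.

p(z) = z^2 -11·z + 28.


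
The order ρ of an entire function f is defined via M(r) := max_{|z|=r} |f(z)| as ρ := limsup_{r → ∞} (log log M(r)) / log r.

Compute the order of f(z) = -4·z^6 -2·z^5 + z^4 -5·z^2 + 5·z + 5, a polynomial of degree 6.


|f(z)| ≤ Σ|c_k|·r^k = O(r^6) as r → ∞. Polynomial growth is O(e^{r^ε}) for every ε > 0 (since r^6/e^{r^ε} → 0), so ρ ≤ ε for all ε > 0, i.e. ρ = 0. Every nonconstant polynomial has order 0.
Therefore ρ = 0.

Order ρ = 0.


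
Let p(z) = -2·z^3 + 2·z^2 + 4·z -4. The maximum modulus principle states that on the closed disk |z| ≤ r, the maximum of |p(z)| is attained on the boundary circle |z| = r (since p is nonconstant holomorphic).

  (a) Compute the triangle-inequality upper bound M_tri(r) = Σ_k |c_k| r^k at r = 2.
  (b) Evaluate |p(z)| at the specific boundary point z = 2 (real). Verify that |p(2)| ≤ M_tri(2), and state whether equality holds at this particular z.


Coefficients: c_0 = -4, c_1 = 4, c_2 = 2, c_3 = -2. Radius r = 2.
Part (a). Triangle bound: M_tri(r) = Σ_k |c_k| r^k
  = |-4|·2^0 + |4|·2^1 + |2|·2^2 + |-2|·2^3
  = 4 + 8 + 8 + 16 = 36.
This bounds M(r) := max_{|z|=r} |p(z)| from above; equality holds iff all terms c_k z^k can be made to align in phase at a single z on |z|=r.
Part (b). At z = 2 (real, on the circle |z| = r):
  p(2) = (-4)·2^0 + (4)·2^1 + (2)·2^2 + (-2)·2^3 = -4.
  |p(2)| = 4.
Check: |p(2)| = 4 ≤ 36 = M_tri(2). ✓ Equality does not hold at z = 2 (the coefficients have mixed signs, so the terms do not all align in phase there).

M_tri(2) = 36; |p(2)| = 4; equality at z=2: no.


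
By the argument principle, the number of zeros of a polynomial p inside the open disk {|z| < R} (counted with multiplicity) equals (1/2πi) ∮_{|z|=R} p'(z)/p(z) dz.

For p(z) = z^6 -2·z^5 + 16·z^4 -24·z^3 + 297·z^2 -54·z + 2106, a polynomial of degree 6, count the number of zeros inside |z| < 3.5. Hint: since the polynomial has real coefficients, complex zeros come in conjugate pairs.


The zeros of p are: (3 + 3i), (3 - 3i), (-2 + 3i), (-2 - 3i), (0 + 3i), (0 - 3i).
Their magnitudes are: 4.243, 4.243, 3.606, 3.606, 3, 3.
Zeros with |z| < R = 3.5: (0 + 3i), (0 - 3i).
Count = 2.
By the argument principle, (1/2πi) ∮_{|z|=R} p'(z)/p(z) dz equals exactly this count.

Number of zeros inside |z| < 3.5: 2.


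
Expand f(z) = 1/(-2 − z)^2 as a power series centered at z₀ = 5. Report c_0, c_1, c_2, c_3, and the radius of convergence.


Let w = z − z₀, so z = z₀ + w.
Then -2 − z = -2 − (z₀ + w) = (-2 − z₀) − w = -7 − w.
f(z) = 1/(-7 − w)^2 = (1/(-7)^2) · (1 − w/(-7))^{−2}.
By the binomial series (1−u)^{−2} = Σ_{n≥0} C(n+1, 1) u^n for |u|<1, with u = w/(-7):
  c_n = C(n+1, 1) / (-7)^(n+2).
  c_0 = 1/(-7)^2 = 1/49.
  c_1 = 2/(-7)^3 = -2/343.
  c_2 = 3/(-7)^4 = 3/2401.
  c_3 = 4/(-7)^5 = -4/16807.
The series is valid for |w/d| < 1, i.e. |z − z₀| < |d|.
Radius of convergence: R = |-2 − z₀| = |-7| = 7 (distance from z₀ to the singularity z = -2).

c_0 = 1/49, c_1 = -2/343, c_2 = 3/2401, c_3 = -4/16807; R = 7.


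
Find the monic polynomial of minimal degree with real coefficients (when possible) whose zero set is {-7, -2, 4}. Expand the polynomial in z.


The polynomial is p(z) = ∏_{α ∈ S} (z − α), where S = {-7, -2, 4}.
Expanding the product yields: p(z) = z^3 + 5·z^2 -22·z -56.
The resulting polynomial has degree 3 and real coefficients as required.

p(z) = z^3 + 5·z^2 -22·z -56.


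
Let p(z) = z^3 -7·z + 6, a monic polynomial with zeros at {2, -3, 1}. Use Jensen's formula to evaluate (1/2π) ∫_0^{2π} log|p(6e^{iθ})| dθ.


Zeros: -3, 1, 2; r = 6.
Inside |z| < r: -3, 1, 2. Outside (|z| ≥ r): ∅.
p(0) = 6, so log|p(0)| = log(6) = 1.7918.
Apply Jensen: I(r) = log|p(0)| + Σ_k log(r/|z_k|), summed over zeros inside |z| < r.
  log(r/|z_k|) for z_k = 2: log(6/2) = 1.0986
  log(r/|z_k|) for z_k = -3: log(6/3) = 0.6931
  log(r/|z_k|) for z_k = 1: log(6/1) = 1.7918
Sum over inside zeros: 3.5835.
I(r) = log|p(0)| + (inside sum) = 1.7918 + 3.5835 = 5.3753.
Closed form (all zeros inside, monic): I(r) = n·log(r) = 3·log(6) = 5.3753. ✓

I(r) ≈ 5.3753.


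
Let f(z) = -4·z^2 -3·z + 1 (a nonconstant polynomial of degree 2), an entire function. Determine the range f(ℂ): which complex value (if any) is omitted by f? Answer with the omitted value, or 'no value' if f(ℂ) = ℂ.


Little Picard bounds the complement of f(ℂ) to at most one point.
For every w ∈ ℂ, the equation p(z) − w = 0 is a nonconstant polynomial in z and hence has at least one root by the fundamental theorem of algebra. So p is surjective onto ℂ, omitting no value.

Omitted value: no value.


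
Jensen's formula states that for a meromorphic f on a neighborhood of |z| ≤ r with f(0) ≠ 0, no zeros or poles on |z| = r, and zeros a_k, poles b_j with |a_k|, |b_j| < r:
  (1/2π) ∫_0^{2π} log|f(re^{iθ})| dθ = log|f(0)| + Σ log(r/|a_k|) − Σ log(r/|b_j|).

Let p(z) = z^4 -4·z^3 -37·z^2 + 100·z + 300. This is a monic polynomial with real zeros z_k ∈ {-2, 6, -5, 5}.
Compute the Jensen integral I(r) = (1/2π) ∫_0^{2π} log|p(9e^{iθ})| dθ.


Zeros: -5, -2, 5, 6; r = 9.
Inside |z| < r: -5, -2, 5, 6. Outside (|z| ≥ r): ∅.
p(0) = 300, so log|p(0)| = log(300) = 5.7038.
Apply Jensen: I(r) = log|p(0)| + Σ_k log(r/|z_k|), summed over zeros inside |z| < r.
  log(r/|z_k|) for z_k = -2: log(9/2) = 1.5041
  log(r/|z_k|) for z_k = 6: log(9/6) = 0.4055
  log(r/|z_k|) for z_k = -5: log(9/5) = 0.5878
  log(r/|z_k|) for z_k = 5: log(9/5) = 0.5878
Sum over inside zeros: 3.0851.
I(r) = log|p(0)| + (inside sum) = 5.7038 + 3.0851 = 8.7889.
Closed form (all zeros inside, monic): I(r) = n·log(r) = 4·log(9) = 8.7889. ✓

I(r) ≈ 8.7889.


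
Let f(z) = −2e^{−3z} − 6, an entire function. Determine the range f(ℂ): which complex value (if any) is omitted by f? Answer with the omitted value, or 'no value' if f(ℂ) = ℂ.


Little Picard bounds the complement of f(ℂ) to at most one point.
e^{−3z} is never zero on ℂ, so -2·e^{−3z} takes every value in ℂ ∖ {0}. Adding -6 shifts the range to ℂ ∖ {-6}. Thus f omits exactly the value -6.

Omitted value: -6.


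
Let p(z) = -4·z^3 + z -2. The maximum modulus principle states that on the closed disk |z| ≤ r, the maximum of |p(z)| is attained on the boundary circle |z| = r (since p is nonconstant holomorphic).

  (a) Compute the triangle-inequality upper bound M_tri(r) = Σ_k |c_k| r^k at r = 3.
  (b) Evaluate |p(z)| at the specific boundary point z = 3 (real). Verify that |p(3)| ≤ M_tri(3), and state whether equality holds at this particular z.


Coefficients: c_0 = -2, c_1 = 1, c_2 = 0, c_3 = -4. Radius r = 3.
Part (a). Triangle bound: M_tri(r) = Σ_k |c_k| r^k
  = |-2|·3^0 + |1|·3^1 + |0|·3^2 + |-4|·3^3
  = 2 + 3 + 0 + 108 = 113.
This bounds M(r) := max_{|z|=r} |p(z)| from above; equality holds iff all terms c_k z^k can be made to align in phase at a single z on |z|=r.
Part (b). At z = 3 (real, on the circle |z| = r):
  p(3) = (-2)·3^0 + (1)·3^1 + (0)·3^2 + (-4)·3^3 = -107.
  |p(3)| = 107.
Check: |p(3)| = 107 ≤ 113 = M_tri(3). ✓ Equality does not hold at z = 3 (the coefficients have mixed signs, so the terms do not all align in phase there).

M_tri(3) = 113; |p(3)| = 107; equality at z=3: no.


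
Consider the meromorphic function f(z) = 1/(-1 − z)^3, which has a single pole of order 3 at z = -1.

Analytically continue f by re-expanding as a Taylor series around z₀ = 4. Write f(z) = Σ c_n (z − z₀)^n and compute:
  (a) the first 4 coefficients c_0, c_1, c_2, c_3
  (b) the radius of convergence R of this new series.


Let w = z − z₀, so z = z₀ + w.
Then -1 − z = -1 − (z₀ + w) = (-1 − z₀) − w = -5 − w.
f(z) = 1/(-5 − w)^3 = (1/(-5)^3) · (1 − w/(-5))^{−3}.
By the binomial series (1−u)^{−3} = Σ_{n≥0} C(n+2, 2) u^n for |u|<1, with u = w/(-5):
  c_n = C(n+2, 2) / (-5)^(n+3).
  c_0 = 1/(-5)^3 = -1/125.
  c_1 = 3/(-5)^4 = 3/625.
  c_2 = 6/(-5)^5 = -6/3125.
  c_3 = 10/(-5)^6 = 2/3125.
The series is valid for |w/d| < 1, i.e. |z − z₀| < |d|.
Radius of convergence: R = |-1 − z₀| = |-5| = 5 (distance from z₀ to the singularity z = -1).

c_0 = -1/125, c_1 = 3/625, c_2 = -6/3125, c_3 = 2/3125; R = 5.


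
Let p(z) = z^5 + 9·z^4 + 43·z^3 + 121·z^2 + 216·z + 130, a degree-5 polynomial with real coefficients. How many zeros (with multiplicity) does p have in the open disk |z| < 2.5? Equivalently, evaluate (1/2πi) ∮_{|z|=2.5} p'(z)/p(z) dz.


The zeros of p are: (-3 + 2i), (-3 - 2i), -1, (-1 + 3i), (-1 - 3i).
Their magnitudes are: 3.606, 3.606, 1, 3.162, 3.162.
Zeros with |z| < R = 2.5: -1.
Count = 1.
By the argument principle, (1/2πi) ∮_{|z|=R} p'(z)/p(z) dz equals exactly this count.

Number of zeros inside |z| < 2.5: 1.


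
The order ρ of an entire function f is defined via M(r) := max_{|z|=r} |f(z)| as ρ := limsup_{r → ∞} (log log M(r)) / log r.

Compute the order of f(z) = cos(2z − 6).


cos(w) is a linear combination of e^{iw} and e^{−iw} (or e^w, e^{−w} in the hyperbolic case), so |cos(w)| ≤ e^{|w|}. With w = 2z − 6, |w| ≤ 2|z| + 6 = 2r + 6 on |z| = r, giving M(r) ≤ e^{2r + 6}, so ρ ≤ 1. On a suitable ray (z = it for sin/cos; z = t for sinh/cosh, t real → ∞), |cos(2z − 6)| grows like e^{2|t|}/2, so ρ ≥ 1. Hence ρ = 1.
Therefore ρ = 1.

Order ρ = 1.


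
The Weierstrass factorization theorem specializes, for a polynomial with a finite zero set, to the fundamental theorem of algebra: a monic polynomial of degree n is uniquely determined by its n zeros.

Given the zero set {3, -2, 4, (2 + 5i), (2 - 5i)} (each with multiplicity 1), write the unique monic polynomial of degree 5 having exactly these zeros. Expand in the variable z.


The polynomial is p(z) = ∏_{α ∈ S} (z − α), where S = {3, -2, 4, (2 + 5i), (2 - 5i)}.
Expanding the product yields: p(z) = z^5 -9·z^4 + 47·z^3 -113·z^2 -154·z + 696.
Note conjugate pairs combine to real quadratics: (z − (2+5i))(z − (2−5i)) = z² − 4z + 29.
The resulting polynomial has degree 5 and real coefficients as required.

p(z) = z^5 -9·z^4 + 47·z^3 -113·z^2 -154·z + 696.


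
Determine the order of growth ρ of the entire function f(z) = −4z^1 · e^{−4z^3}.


M(r) = max_{|z|=r} |-4|·|z|^1·|e^{−4z^3}| = 4·r^1 · e^{4r^3} (the factors attain their maxima compatibly on |z|=r). Then log M(r) = log 4 + 1·log r + 4r^3, dominated by the last term, so log log M(r) ~ 3·log r. The polynomial factor -4z^1 contributes only a log r term and does not affect the order. ρ = 3.
Therefore ρ = 3.

Order ρ = 3.


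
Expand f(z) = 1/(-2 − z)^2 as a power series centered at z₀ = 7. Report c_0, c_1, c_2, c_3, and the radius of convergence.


Let w = z − z₀, so z = z₀ + w.
Then -2 − z = -2 − (z₀ + w) = (-2 − z₀) − w = -9 − w.
f(z) = 1/(-9 − w)^2 = (1/(-9)^2) · (1 − w/(-9))^{−2}.
By the binomial series (1−u)^{−2} = Σ_{n≥0} C(n+1, 1) u^n for |u|<1, with u = w/(-9):
  c_n = C(n+1, 1) / (-9)^(n+2).
  c_0 = 1/(-9)^2 = 1/81.
  c_1 = 2/(-9)^3 = -2/729.
  c_2 = 3/(-9)^4 = 1/2187.
  c_3 = 4/(-9)^5 = -4/59049.
The series is valid for |w/d| < 1, i.e. |z − z₀| < |d|.
Radius of convergence: R = |-2 − z₀| = |-9| = 9 (distance from z₀ to the singularity z = -2).

c_0 = 1/81, c_1 = -2/729, c_2 = 1/2187, c_3 = -4/59049; R = 9.


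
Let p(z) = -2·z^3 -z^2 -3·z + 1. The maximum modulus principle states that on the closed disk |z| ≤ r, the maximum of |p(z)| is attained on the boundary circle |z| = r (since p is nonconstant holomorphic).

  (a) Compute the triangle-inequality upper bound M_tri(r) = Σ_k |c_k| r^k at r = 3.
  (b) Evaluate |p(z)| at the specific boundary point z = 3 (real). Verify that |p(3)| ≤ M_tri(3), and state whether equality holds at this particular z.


Coefficients: c_0 = 1, c_1 = -3, c_2 = -1, c_3 = -2. Radius r = 3.
Part (a). Triangle bound: M_tri(r) = Σ_k |c_k| r^k
  = |1|·3^0 + |-3|·3^1 + |-1|·3^2 + |-2|·3^3
  = 1 + 9 + 9 + 54 = 73.
This bounds M(r) := max_{|z|=r} |p(z)| from above; equality holds iff all terms c_k z^k can be made to align in phase at a single z on |z|=r.
Part (b). At z = 3 (real, on the circle |z| = r):
  p(3) = (1)·3^0 + (-3)·3^1 + (-1)·3^2 + (-2)·3^3 = -71.
  |p(3)| = 71.
Check: |p(3)| = 71 ≤ 73 = M_tri(3). ✓ Equality does not hold at z = 3 (the coefficients have mixed signs, so the terms do not all align in phase there).

M_tri(3) = 73; |p(3)| = 71; equality at z=3: no.


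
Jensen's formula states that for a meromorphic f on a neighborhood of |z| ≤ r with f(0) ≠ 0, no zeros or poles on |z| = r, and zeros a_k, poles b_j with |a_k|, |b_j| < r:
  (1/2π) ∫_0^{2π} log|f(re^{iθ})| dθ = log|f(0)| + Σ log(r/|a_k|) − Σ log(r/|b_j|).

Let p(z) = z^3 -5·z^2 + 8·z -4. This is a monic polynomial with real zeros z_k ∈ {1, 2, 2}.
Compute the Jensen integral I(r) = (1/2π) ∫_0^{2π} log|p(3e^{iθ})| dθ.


Zeros: 1, 2, 2; r = 3.
Inside |z| < r: 1, 2, 2. Outside (|z| ≥ r): ∅.
p(0) = -4, so log|p(0)| = log(4) = 1.3863.
Apply Jensen: I(r) = log|p(0)| + Σ_k log(r/|z_k|), summed over zeros inside |z| < r.
  log(r/|z_k|) for z_k = 1: log(3/1) = 1.0986
  log(r/|z_k|) for z_k = 2: log(3/2) = 0.4055
  log(r/|z_k|) for z_k = 2: log(3/2) = 0.4055
Sum over inside zeros: 1.9095.
I(r) = log|p(0)| + (inside sum) = 1.3863 + 1.9095 = 3.2958.
Closed form (all zeros inside, monic): I(r) = n·log(r) = 3·log(3) = 3.2958. ✓

I(r) ≈ 3.2958.


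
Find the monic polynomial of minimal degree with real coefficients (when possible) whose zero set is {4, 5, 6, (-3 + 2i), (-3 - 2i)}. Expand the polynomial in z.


The polynomial is p(z) = ∏_{α ∈ S} (z − α), where S = {4, 5, 6, (-3 + 2i), (-3 - 2i)}.
Expanding the product yields: p(z) = z^5 -9·z^4 -3·z^3 + 129·z^2 + 242·z -1560.
Note conjugate pairs combine to real quadratics: (z − (-3+2i))(z − (-3−2i)) = z² + 6z + 13.
The resulting polynomial has degree 5 and real coefficients as required.

p(z) = z^5 -9·z^4 -3·z^3 + 129·z^2 + 242·z -1560.


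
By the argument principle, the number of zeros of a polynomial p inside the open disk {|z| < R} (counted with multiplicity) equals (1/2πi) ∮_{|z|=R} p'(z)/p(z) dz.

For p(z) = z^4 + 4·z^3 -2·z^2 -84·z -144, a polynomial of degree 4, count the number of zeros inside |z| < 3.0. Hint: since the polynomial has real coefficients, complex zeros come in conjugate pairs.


The zeros of p are: -2, (-3 + 3i), (-3 - 3i), 4.
Their magnitudes are: 2, 4.243, 4.243, 4.
Zeros with |z| < R = 3.0: -2.
Count = 1.
By the argument principle, (1/2πi) ∮_{|z|=R} p'(z)/p(z) dz equals exactly this count.

Number of zeros inside |z| < 3.0: 1.


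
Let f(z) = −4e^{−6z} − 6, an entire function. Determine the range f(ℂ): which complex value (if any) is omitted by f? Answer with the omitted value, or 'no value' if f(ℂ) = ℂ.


Little Picard bounds the complement of f(ℂ) to at most one point.
e^{−6z} is never zero on ℂ, so -4·e^{−6z} takes every value in ℂ ∖ {0}. Adding -6 shifts the range to ℂ ∖ {-6}. Thus f omits exactly the value -6.

Omitted value: -6.


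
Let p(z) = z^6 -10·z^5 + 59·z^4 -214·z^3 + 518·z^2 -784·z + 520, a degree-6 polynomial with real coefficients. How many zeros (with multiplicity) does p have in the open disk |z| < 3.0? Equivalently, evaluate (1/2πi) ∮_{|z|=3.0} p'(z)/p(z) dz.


The zeros of p are: (1 + 3i), (1 - 3i), (2 + 3i), (2 - 3i), 2, 2.
Their magnitudes are: 3.162, 3.162, 3.606, 3.606, 2, 2.
Zeros with |z| < R = 3.0: 2, 2.
Count = 2.
By the argument principle, (1/2πi) ∮_{|z|=R} p'(z)/p(z) dz equals exactly this count.

Number of zeros inside |z| < 3.0: 2.
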